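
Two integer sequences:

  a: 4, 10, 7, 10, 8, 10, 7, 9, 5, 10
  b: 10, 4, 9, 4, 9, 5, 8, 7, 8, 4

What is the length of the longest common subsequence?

3

Let dp[i][j] be the LCS length of the first i values of a and the first j values of b. dp[i][j] = dp[i-1][j-1]+1 when the i-th and j-th values match, else max(dp[i-1][j], dp[i][j-1]).
    · 10  4  9  4  9  5  8  7  8  4
 ·  0  0  0  0  0  0  0  0  0  0  0
 4  0  0  1  1  1  1  1  1  1  1  1
10  0  1  1  1  1  1  1  1  1  1  1
 7  0  1  1  1  1  1  1  1  2  2  2
10  0  1  1  1  1  1  1  1  2  2  2
 8  0  1  1  1  1  1  1  2  2  3  3
10  0  1  1  1  1  1  1  2  2  3  3
 7  0  1  1  1  1  1  1  2  3  3  3
 9  0  1  1  2  2  2  2  2  3  3  3
 5  0  1  1  2  2  2  3  3  3  3  3
10  0  1  1  2  2  2  3  3  3  3  3
dp[10][10] = 3. One LCS (by backtracking along matches): 4, 7, 8.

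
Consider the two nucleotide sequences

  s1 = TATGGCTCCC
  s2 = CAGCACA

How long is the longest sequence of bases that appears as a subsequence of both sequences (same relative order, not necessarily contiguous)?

Match A (s1 #2, s2 #2) → G (s1 #5, s2 #3) → C (s1 #6, s2 #4) → C (s1 #8, s2 #6) — 4 bases in the same relative order in both. Since dp[10][7] = 4, nothing longer is possible.

4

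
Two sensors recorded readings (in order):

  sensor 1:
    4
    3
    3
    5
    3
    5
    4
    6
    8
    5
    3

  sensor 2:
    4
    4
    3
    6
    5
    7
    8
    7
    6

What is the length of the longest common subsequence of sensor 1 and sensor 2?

Match 4 at sensor 1[1]=sensor 2[2]; then 3 at sensor 1[2]=sensor 2[3]; then 5 at sensor 1[4]=sensor 2[5]; then 6 at sensor 1[8]=sensor 2[9] — 4 values in the same relative order in both, and the DP table's final entry dp[11][9] is also 4, so no common subsequence is longer.

4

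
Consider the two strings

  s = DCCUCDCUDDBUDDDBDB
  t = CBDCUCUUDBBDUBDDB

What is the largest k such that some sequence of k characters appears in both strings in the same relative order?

Pick D at s[1]=t[3]; then C at s[2]=t[4]; then C at s[3]=t[6]; then U at s[4]=t[7]; then U at s[8]=t[8]; then D at s[9]=t[9]; then D at s[10]=t[12]; then B at s[11]=t[14]; then D at s[15]=t[15]; then D at s[17]=t[16]; then B at s[18]=t[17]; all 11 characters appear in both, in order. dp[18][17] = 11 confirms this is the maximum.

11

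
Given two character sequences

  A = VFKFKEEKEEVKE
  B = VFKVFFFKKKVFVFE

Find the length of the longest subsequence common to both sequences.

Taking V [1,1] → F [2,2] → K [3,3] → F [4,7] → K [5,9] → K [8,10] → V [11,13] → E [13,15] gives a common subsequence of length 8. Since dp[13][15] = 8, nothing longer is possible.

8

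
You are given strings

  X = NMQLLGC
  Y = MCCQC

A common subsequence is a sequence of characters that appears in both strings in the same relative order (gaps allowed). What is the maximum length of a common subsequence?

Let dp[i][j] be the LCS length of the first i characters of X and the first j characters of Y. dp[i][j] = dp[i-1][j-1]+1 when the i-th and j-th characters match, else max(dp[i-1][j], dp[i][j-1]).
    ·  M  C  C  Q  C
 ·  0  0  0  0  0  0
 N  0  0  0  0  0  0
 M  0  1  1  1  1  1
 Q  0  1  1  1  2  2
 L  0  1  1  1  2  2
 L  0  1  1  1  2  2
 G  0  1  1  1  2  2
 C  0  1  2  2  2  3
dp[7][5] = 3. One LCS (by backtracking along matches): MQC.

3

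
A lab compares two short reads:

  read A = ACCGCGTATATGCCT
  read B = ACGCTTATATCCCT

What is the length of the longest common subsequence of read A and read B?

Taking A [1,1], C [3,2], G [4,3], C [5,4], T [7,6], A [8,7], T [9,8], A [10,9], T [11,10], C [13,12], C [14,13], T [15,14] gives a common subsequence of length 12, and the DP table's final entry dp[15][14] is also 12, so no common subsequence is longer.

12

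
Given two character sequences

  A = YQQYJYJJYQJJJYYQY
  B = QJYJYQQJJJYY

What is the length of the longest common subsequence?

Taking Q (A #3, B #1) → J (A #5, B #2) → Y (A #6, B #3) → J (A #8, B #4) → Y (A #9, B #5) → Q (A #10, B #7) → J (A #11, B #8) → J (A #12, B #9) → J (A #13, B #10) → Y (A #15, B #11) → Y (A #17, B #12) gives a common subsequence of length 11, and the DP table's final entry dp[17][12] is also 11, so no common subsequence is longer.

11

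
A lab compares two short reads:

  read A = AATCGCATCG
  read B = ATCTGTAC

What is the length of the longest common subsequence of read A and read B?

Taking A (read A #2, read B #1), T (read A #3, read B #2), C (read A #4, read B #3), G (read A #5, read B #5), A (read A #7, read B #7), C (read A #9, read B #8) gives a common subsequence of length 6. Since dp[10][8] = 6, nothing longer is possible.

6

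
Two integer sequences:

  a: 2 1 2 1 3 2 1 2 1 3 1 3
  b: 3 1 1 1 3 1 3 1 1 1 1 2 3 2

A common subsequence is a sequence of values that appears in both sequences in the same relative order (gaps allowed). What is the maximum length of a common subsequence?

7

Match 1 [2,4]; then 1 [4,6]; then 3 [5,7]; then 1 [7,9]; then 1 [9,10]; then 1 [11,11]; then 3 [12,13] — 7 values in the same relative order in both, and the DP table's final entry dp[12][14] is also 7, so no common subsequence is longer.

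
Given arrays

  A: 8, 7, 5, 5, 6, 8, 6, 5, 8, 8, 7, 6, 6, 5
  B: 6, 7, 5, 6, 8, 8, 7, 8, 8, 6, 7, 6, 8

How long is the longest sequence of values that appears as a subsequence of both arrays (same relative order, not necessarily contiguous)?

Match 7 at A[2]=B[2] → 5 at A[4]=B[3] → 6 at A[5]=B[4] → 8 at A[6]=B[6] → 8 at A[9]=B[8] → 8 at A[10]=B[9] → 7 at A[11]=B[11] → 6 at A[12]=B[12] — 8 values in the same relative order in both. The LCS DP gives dp[14][13] = 8, so this is optimal.

8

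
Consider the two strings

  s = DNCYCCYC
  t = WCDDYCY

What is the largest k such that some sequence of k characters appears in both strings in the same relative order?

Pick D [1,4], then Y [4,5], then C [6,6], then Y [7,7]; all 4 characters appear in both, in order, and the DP table's final entry dp[8][7] is also 4, so no common subsequence is longer.

4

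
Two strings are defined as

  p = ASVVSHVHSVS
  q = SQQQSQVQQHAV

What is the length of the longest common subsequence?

Taking S at p[2]=q[1] → S at p[5]=q[5] → V at p[7]=q[7] → H at p[8]=q[10] → V at p[10]=q[12] gives a common subsequence of length 5. Since dp[11][12] = 5, nothing longer is possible.

5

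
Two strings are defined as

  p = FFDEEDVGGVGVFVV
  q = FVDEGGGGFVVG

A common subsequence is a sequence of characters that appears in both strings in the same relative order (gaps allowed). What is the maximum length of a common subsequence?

Taking F [1,1] → D [3,3] → E [4,4] → G [8,6] → G [9,7] → G [11,8] → F [13,9] → V [14,10] → V [15,11] gives a common subsequence of length 9. dp[15][12] = 9 confirms this is the maximum.

9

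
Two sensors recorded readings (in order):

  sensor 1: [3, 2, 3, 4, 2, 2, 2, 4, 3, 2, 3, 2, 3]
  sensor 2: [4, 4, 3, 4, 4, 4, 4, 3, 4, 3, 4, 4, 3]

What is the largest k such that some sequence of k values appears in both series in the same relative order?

Taking 3 [1,3]; then 4 [4,6]; then 4 [8,7]; then 3 [9,8]; then 3 [11,10]; then 3 [13,13] gives a common subsequence of length 6. Since dp[13][13] = 6, nothing longer is possible.

6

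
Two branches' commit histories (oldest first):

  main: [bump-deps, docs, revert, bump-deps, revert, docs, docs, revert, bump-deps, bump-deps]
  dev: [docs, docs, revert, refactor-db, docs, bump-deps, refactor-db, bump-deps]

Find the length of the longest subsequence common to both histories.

5

Taking docs at main[2]=dev[2], revert at main[3]=dev[3], docs at main[7]=dev[5], bump-deps at main[9]=dev[6], bump-deps at main[10]=dev[8] gives a common subsequence of length 5. Since dp[10][8] = 5, nothing longer is possible.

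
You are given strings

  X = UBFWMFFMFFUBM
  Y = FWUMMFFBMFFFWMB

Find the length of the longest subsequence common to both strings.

Taking F at X[3]=Y[1] → W at X[4]=Y[2] → M at X[5]=Y[5] → F at X[6]=Y[6] → F at X[7]=Y[7] → M at X[8]=Y[9] → F at X[9]=Y[11] → F at X[10]=Y[12] → B at X[12]=Y[15] gives a common subsequence of length 9. dp[13][15] = 9 confirms this is the maximum.

9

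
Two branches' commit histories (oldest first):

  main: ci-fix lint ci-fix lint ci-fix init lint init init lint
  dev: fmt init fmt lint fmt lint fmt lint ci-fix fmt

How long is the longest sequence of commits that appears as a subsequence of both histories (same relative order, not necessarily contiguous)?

One common subsequence of length 3: lint [2,6] → lint [4,8] → ci-fix [5,9], and the DP table's final entry dp[10][10] is also 3, so no common subsequence is longer.

3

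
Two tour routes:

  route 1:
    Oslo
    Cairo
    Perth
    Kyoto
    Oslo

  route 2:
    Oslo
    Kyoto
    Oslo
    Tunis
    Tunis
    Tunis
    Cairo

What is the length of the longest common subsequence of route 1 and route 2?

Pick Oslo (route 1 #1, route 2 #1), then Kyoto (route 1 #4, route 2 #2), then Oslo (route 1 #5, route 2 #3); all 3 stops appear in both, in order. The LCS DP gives dp[5][7] = 3, so this is optimal.

3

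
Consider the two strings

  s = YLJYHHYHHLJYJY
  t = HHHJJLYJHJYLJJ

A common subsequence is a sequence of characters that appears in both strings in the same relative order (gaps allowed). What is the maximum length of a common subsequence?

Match Y at s[1]=t[7] → J at s[3]=t[8] → H at s[5]=t[9] → Y at s[7]=t[11] → L at s[10]=t[12] → J at s[11]=t[13] → J at s[13]=t[14] — 7 characters in the same relative order in both. dp[14][14] = 7 confirms this is the maximum.

7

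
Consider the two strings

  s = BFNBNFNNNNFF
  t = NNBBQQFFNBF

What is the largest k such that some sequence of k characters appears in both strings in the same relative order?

Taking B [1,4]; then F [2,8]; then N [3,9]; then B [4,10]; then F [12,11] gives a common subsequence of length 5. Since dp[12][11] = 5, nothing longer is possible.

5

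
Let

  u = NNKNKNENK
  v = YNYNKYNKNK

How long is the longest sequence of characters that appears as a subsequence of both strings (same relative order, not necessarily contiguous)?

7

Let dp[i][j] be the LCS length of the first i characters of u and the first j characters of v. dp[i][j] = dp[i-1][j-1]+1 when the i-th and j-th characters match, else max(dp[i-1][j], dp[i][j-1]).
    ·  Y  N  Y  N  K  Y  N  K  N  K
 ·  0  0  0  0  0  0  0  0  0  0  0
 N  0  0  1  1  1  1  1  1  1  1  1
 N  0  0  1  1  2  2  2  2  2  2  2
 K  0  0  1  1  2  3  3  3  3  3  3
 N  0  0  1  1  2  3  3  4  4  4  4
 K  0  0  1  1  2  3  3  4  5  5  5
 N  0  0  1  1  2  3  3  4  5  6  6
 E  0  0  1  1  2  3  3  4  5  6  6
 N  0  0  1  1  2  3  3  4  5  6  6
 K  0  0  1  1  2  3  3  4  5  6  7
dp[9][10] = 7. One LCS (by backtracking along matches): NNKNKNK.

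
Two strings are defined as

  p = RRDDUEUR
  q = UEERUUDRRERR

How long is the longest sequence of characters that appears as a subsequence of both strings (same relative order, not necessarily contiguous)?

Pick R (p #1, q #8) → R (p #2, q #9) → E (p #6, q #10) → R (p #8, q #12); all 4 characters appear in both, in order, and the DP table's final entry dp[8][12] is also 4, so no common subsequence is longer.

4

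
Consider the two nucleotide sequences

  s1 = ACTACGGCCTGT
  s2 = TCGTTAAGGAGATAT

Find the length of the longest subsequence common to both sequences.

One common subsequence of length 7: C (s1 #2, s2 #2) → T (s1 #3, s2 #5) → A (s1 #4, s2 #7) → G (s1 #6, s2 #9) → G (s1 #7, s2 #11) → T (s1 #10, s2 #13) → T (s1 #12, s2 #15), and the DP table's final entry dp[12][15] is also 7, so no common subsequence is longer.

7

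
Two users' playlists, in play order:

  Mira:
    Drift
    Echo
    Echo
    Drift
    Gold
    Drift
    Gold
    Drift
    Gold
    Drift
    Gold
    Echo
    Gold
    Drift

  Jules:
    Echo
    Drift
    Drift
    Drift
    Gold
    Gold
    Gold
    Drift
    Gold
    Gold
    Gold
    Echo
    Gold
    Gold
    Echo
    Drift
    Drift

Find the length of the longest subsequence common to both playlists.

10

Taking Drift [1,3]; then Drift [4,4]; then Gold [5,7]; then Drift [6,8]; then Gold [7,9]; then Gold [9,10]; then Gold [11,11]; then Echo [12,12]; then Gold [13,14]; then Drift [14,17] gives a common subsequence of length 10. dp[14][17] = 10 confirms this is the maximum.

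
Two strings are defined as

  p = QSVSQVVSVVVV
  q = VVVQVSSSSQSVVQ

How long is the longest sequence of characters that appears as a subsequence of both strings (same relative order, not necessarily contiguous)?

7

Match Q [1,4] → S [2,8] → S [4,9] → Q [5,10] → S [8,11] → V [9,12] → V [10,13] — 7 characters in the same relative order in both, and the DP table's final entry dp[12][14] is also 7, so no common subsequence is longer.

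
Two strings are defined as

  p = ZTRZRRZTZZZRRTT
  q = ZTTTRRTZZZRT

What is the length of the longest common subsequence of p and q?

Taking Z [1,1], then T [2,4], then R [5,5], then R [6,6], then T [8,7], then Z [9,8], then Z [10,9], then Z [11,10], then R [13,11], then T [15,12] gives a common subsequence of length 10. The LCS DP gives dp[15][12] = 10, so this is optimal.

10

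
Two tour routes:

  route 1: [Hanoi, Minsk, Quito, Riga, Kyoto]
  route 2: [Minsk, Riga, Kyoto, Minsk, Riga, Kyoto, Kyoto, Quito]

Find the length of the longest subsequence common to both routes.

One common subsequence of length 3: Minsk (route 1 #2, route 2 #4) → Riga (route 1 #4, route 2 #5) → Kyoto (route 1 #5, route 2 #7). dp[5][8] = 3 confirms this is the maximum.

3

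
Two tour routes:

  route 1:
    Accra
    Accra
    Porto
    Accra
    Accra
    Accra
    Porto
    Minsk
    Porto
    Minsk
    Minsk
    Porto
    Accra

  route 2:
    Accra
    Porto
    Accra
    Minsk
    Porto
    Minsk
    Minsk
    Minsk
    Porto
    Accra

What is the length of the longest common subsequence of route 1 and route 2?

Taking Accra (route 1 #2, route 2 #1), then Porto (route 1 #3, route 2 #2), then Accra (route 1 #4, route 2 #3), then Porto (route 1 #7, route 2 #5), then Minsk (route 1 #8, route 2 #6), then Minsk (route 1 #10, route 2 #7), then Minsk (route 1 #11, route 2 #8), then Porto (route 1 #12, route 2 #9), then Accra (route 1 #13, route 2 #10) gives a common subsequence of length 9. The LCS DP gives dp[13][10] = 9, so this is optimal.

9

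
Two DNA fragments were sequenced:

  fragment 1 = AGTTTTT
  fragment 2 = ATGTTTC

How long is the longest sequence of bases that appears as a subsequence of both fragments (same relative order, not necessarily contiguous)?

5

Let dp[i][j] be the LCS length of the first i bases of fragment 1 and the first j bases of fragment 2. dp[i][j] = dp[i-1][j-1]+1 when the i-th and j-th bases match, else max(dp[i-1][j], dp[i][j-1]).
    ·  A  T  G  T  T  T  C
 ·  0  0  0  0  0  0  0  0
 A  0  1  1  1  1  1  1  1
 G  0  1  1  2  2  2  2  2
 T  0  1  2  2  3  3  3  3
 T  0  1  2  2  3  4  4  4
 T  0  1  2  2  3  4  5  5
 T  0  1  2  2  3  4  5  5
 T  0  1  2  2  3  4  5  5
dp[7][7] = 5. One LCS (by backtracking along matches): AGTTT.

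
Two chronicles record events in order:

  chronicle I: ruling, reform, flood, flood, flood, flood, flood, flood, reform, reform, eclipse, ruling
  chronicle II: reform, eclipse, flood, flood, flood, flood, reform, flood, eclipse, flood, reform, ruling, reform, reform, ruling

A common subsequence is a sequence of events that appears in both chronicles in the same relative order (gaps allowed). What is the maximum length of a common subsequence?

10

Pick reform (chronicle I #2, chronicle II #1) → flood (chronicle I #3, chronicle II #3) → flood (chronicle I #4, chronicle II #4) → flood (chronicle I #5, chronicle II #5) → flood (chronicle I #6, chronicle II #6) → flood (chronicle I #7, chronicle II #8) → flood (chronicle I #8, chronicle II #10) → reform (chronicle I #9, chronicle II #13) → reform (chronicle I #10, chronicle II #14) → ruling (chronicle I #12, chronicle II #15); all 10 events appear in both, in order. dp[12][15] = 10 confirms this is the maximum.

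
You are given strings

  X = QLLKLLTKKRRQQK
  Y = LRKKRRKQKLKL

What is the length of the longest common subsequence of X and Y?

Match L [2,1] → K [8,3] → K [9,4] → R [10,5] → R [11,6] → Q [12,8] → K [14,11] — 7 characters in the same relative order in both. dp[14][12] = 7 confirms this is the maximum.

7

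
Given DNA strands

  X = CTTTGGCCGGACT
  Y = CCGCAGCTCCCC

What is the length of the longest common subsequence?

Match C (X #1, Y #2), G (X #5, Y #3), G (X #6, Y #6), C (X #7, Y #10), C (X #8, Y #11), C (X #12, Y #12) — 6 bases in the same relative order in both, and the DP table's final entry dp[13][12] is also 6, so no common subsequence is longer.

6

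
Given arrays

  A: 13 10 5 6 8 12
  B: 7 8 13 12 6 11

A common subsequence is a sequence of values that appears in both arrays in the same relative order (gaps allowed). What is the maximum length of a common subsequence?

2

Match 13 [1,3], 6 [4,5] — 2 values in the same relative order in both. Since dp[6][6] = 2, nothing longer is possible.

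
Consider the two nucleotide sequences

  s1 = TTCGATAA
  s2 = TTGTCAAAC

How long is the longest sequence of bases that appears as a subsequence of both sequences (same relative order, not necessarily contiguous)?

Pick T at s1[1]=s2[2] → T at s1[2]=s2[4] → C at s1[3]=s2[5] → A at s1[5]=s2[6] → A at s1[7]=s2[7] → A at s1[8]=s2[8]; all 6 bases appear in both, in order. The LCS DP gives dp[8][9] = 6, so this is optimal.

6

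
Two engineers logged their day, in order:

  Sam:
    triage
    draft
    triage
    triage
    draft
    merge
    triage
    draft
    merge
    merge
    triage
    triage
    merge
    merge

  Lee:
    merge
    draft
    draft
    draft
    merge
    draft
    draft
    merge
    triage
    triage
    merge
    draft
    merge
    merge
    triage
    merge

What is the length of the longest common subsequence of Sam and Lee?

9

Match draft [2,7], triage [3,9], triage [4,10], merge [6,11], draft [8,12], merge [9,13], merge [10,14], triage [12,15], merge [14,16] — 9 tasks in the same relative order in both, and the DP table's final entry dp[14][16] is also 9, so no common subsequence is longer.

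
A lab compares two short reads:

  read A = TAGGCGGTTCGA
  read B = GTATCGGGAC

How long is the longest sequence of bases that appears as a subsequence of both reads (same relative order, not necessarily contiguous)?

7

Match T at read A[1]=read B[2], A at read A[2]=read B[3], C at read A[5]=read B[5], G at read A[6]=read B[6], G at read A[7]=read B[7], G at read A[11]=read B[8], A at read A[12]=read B[9] — 7 bases in the same relative order in both, and the DP table's final entry dp[12][10] is also 7, so no common subsequence is longer.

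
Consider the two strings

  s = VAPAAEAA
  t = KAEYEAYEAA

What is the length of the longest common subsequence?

5

Match A at s[2]=t[2]; then A at s[4]=t[6]; then E at s[6]=t[8]; then A at s[7]=t[9]; then A at s[8]=t[10] — 5 characters in the same relative order in both. Since dp[8][10] = 5, nothing longer is possible.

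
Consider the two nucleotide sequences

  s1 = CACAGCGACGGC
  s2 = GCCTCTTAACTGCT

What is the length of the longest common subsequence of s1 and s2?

7

One common subsequence of length 7: C [1,3] → C [3,5] → A [4,8] → A [8,9] → C [9,10] → G [11,12] → C [12,13]. Since dp[12][14] = 7, nothing longer is possible.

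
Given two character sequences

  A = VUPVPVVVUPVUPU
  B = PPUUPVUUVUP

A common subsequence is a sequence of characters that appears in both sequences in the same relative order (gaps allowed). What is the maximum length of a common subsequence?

7

Match U [2,4] → P [3,5] → V [4,6] → U [9,8] → V [11,9] → U [12,10] → P [13,11] — 7 characters in the same relative order in both. dp[14][11] = 7 confirms this is the maximum.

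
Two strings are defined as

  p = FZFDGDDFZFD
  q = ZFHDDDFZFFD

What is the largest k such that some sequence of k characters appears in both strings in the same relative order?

Let dp[i][j] be the LCS length of the first i characters of p and the first j characters of q. dp[i][j] = dp[i-1][j-1]+1 when the i-th and j-th characters match, else max(dp[i-1][j], dp[i][j-1]).
    ·  Z  F  H  D  D  D  F  Z  F  F  D
 ·  0  0  0  0  0  0  0  0  0  0  0  0
 F  0  0  1  1  1  1  1  1  1  1  1  1
 Z  0  1  1  1  1  1  1  1  2  2  2  2
 F  0  1  2  2  2  2  2  2  2  3  3  3
 D  0  1  2  2  3  3  3  3  3  3  3  4
 G  0  1  2  2  3  3  3  3  3  3  3  4
 D  0  1  2  2  3  4  4  4  4  4  4  4
 D  0  1  2  2  3  4  5  5  5  5  5  5
 F  0  1  2  2  3  4  5  6  6  6  6  6
 Z  0  1  2  2  3  4  5  6  7  7  7  7
 F  0  1  2  2  3  4  5  6  7  8  8  8
 D  0  1  2  2  3  4  5  6  7  8  8  9
dp[11][11] = 9. One LCS (by backtracking along matches): ZFDDDFZFD.

9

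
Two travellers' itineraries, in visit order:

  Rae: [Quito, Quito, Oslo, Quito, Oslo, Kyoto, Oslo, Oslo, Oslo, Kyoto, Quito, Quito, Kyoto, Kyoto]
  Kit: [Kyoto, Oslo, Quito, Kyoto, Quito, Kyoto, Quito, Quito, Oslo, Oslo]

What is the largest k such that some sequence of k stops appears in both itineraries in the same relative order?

Match Oslo at Rae[3]=Kit[2] → Quito at Rae[4]=Kit[3] → Kyoto at Rae[6]=Kit[4] → Kyoto at Rae[10]=Kit[6] → Quito at Rae[11]=Kit[7] → Quito at Rae[12]=Kit[8] — 6 stops in the same relative order in both. Since dp[14][10] = 6, nothing longer is possible.

6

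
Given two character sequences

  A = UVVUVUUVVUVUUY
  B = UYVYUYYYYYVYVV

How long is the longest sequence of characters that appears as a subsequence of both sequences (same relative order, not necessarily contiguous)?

One common subsequence of length 6: U (A #1, B #1); then V (A #2, B #3); then U (A #4, B #5); then V (A #5, B #11); then V (A #9, B #13); then V (A #11, B #14), and the DP table's final entry dp[14][14] is also 6, so no common subsequence is longer.

6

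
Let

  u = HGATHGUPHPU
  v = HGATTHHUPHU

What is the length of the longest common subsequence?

Match H [1,1]; then G [2,2]; then A [3,3]; then T [4,5]; then H [5,7]; then U [7,8]; then P [8,9]; then H [9,10]; then U [11,11] — 9 characters in the same relative order in both. dp[11][11] = 9 confirms this is the maximum.

9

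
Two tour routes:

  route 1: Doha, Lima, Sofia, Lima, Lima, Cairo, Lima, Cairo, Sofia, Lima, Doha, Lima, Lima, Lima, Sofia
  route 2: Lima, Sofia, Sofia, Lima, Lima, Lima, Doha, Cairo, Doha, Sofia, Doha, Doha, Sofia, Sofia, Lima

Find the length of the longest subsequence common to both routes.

Match Lima [2,1], then Sofia [3,3], then Lima [4,4], then Lima [5,5], then Lima [7,6], then Cairo [8,8], then Sofia [9,10], then Doha [11,12], then Lima [14,15] — 9 stops in the same relative order in both, and the DP table's final entry dp[15][15] is also 9, so no common subsequence is longer.

9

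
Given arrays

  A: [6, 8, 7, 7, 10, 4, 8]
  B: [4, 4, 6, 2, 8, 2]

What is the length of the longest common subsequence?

2

Let dp[i][j] be the LCS length of the first i values of A and the first j values of B. dp[i][j] = dp[i-1][j-1]+1 when the i-th and j-th values match, else max(dp[i-1][j], dp[i][j-1]).
    ·  4  4  6  2  8  2
 ·  0  0  0  0  0  0  0
 6  0  0  0  1  1  1  1
 8  0  0  0  1  1  2  2
 7  0  0  0  1  1  2  2
 7  0  0  0  1  1  2  2
10  0  0  0  1  1  2  2
 4  0  1  1  1  1  2  2
 8  0  1  1  1  1  2  2
dp[7][6] = 2. One LCS (by backtracking along matches): 6, 8.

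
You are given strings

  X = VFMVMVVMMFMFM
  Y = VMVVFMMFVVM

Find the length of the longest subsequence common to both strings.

8

Pick V (X #1, Y #1); then M (X #3, Y #2); then V (X #4, Y #3); then V (X #6, Y #4); then M (X #8, Y #6); then M (X #9, Y #7); then F (X #10, Y #8); then M (X #13, Y #11); all 8 characters appear in both, in order. Since dp[13][11] = 8, nothing longer is possible.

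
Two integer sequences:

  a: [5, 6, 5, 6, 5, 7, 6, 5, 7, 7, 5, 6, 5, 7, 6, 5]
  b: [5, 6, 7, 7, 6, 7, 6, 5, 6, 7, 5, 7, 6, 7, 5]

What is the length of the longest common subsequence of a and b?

11

Match 5 [1,1]; then 6 [2,2]; then 6 [4,5]; then 7 [6,6]; then 6 [7,7]; then 5 [8,8]; then 7 [9,10]; then 7 [10,12]; then 6 [12,13]; then 7 [14,14]; then 5 [16,15] — 11 values in the same relative order in both. dp[16][15] = 11 confirms this is the maximum.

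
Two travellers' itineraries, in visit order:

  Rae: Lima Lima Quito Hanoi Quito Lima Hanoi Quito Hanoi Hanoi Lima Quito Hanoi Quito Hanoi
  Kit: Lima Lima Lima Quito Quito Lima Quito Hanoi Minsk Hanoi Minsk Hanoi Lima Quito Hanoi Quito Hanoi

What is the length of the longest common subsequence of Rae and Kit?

13

Pick Lima [1,2], Lima [2,3], Quito [3,4], Quito [5,5], Lima [6,6], Hanoi [7,8], Hanoi [9,10], Hanoi [10,12], Lima [11,13], Quito [12,14], Hanoi [13,15], Quito [14,16], Hanoi [15,17]; all 13 stops appear in both, in order, and the DP table's final entry dp[15][17] is also 13, so no common subsequence is longer.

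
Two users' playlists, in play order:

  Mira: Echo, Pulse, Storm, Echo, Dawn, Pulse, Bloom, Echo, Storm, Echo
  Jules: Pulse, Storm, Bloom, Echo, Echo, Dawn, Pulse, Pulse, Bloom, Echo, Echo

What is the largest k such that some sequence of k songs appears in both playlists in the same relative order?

Taking Pulse (Mira #2, Jules #1), then Storm (Mira #3, Jules #2), then Echo (Mira #4, Jules #5), then Dawn (Mira #5, Jules #6), then Pulse (Mira #6, Jules #8), then Bloom (Mira #7, Jules #9), then Echo (Mira #8, Jules #10), then Echo (Mira #10, Jules #11) gives a common subsequence of length 8. The LCS DP gives dp[10][11] = 8, so this is optimal.

8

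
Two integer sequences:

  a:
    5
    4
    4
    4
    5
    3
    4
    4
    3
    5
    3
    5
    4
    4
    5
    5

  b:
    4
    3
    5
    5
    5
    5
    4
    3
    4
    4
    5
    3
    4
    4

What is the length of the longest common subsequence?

Pick 5 at a[1]=b[6] → 4 at a[4]=b[7] → 3 at a[6]=b[8] → 4 at a[7]=b[9] → 4 at a[8]=b[10] → 5 at a[10]=b[11] → 3 at a[11]=b[12] → 4 at a[13]=b[13] → 4 at a[14]=b[14]; all 9 values appear in both, in order. Since dp[16][14] = 9, nothing longer is possible.

9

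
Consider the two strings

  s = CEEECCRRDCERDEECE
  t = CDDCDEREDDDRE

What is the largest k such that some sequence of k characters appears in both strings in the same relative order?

Pick C at s[1]=t[1], then C at s[6]=t[4], then D at s[9]=t[5], then E at s[11]=t[6], then R at s[12]=t[7], then D at s[13]=t[11], then E at s[17]=t[13]; all 7 characters appear in both, in order. Since dp[17][13] = 7, nothing longer is possible.

7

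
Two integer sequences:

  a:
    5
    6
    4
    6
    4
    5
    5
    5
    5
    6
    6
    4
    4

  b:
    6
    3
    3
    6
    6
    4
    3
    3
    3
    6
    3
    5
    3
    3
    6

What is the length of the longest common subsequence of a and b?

5

Taking 6 at a[2]=b[5], 4 at a[3]=b[6], 6 at a[4]=b[10], 5 at a[6]=b[12], 6 at a[11]=b[15] gives a common subsequence of length 5. dp[13][15] = 5 confirms this is the maximum.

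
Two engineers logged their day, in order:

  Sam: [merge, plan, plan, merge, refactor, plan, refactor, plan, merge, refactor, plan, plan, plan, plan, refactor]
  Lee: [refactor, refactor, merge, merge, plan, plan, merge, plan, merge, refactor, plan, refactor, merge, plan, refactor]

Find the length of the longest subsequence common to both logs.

10

Match merge at Sam[1]=Lee[4]; then plan at Sam[2]=Lee[6]; then plan at Sam[3]=Lee[8]; then merge at Sam[4]=Lee[9]; then refactor at Sam[5]=Lee[10]; then plan at Sam[6]=Lee[11]; then refactor at Sam[7]=Lee[12]; then merge at Sam[9]=Lee[13]; then plan at Sam[14]=Lee[14]; then refactor at Sam[15]=Lee[15] — 10 tasks in the same relative order in both, and the DP table's final entry dp[15][15] is also 10, so no common subsequence is longer.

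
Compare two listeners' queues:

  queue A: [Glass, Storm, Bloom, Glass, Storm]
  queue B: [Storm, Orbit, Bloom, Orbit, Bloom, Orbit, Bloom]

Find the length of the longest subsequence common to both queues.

2

Taking Storm [2,1], then Bloom [3,7] gives a common subsequence of length 2. The LCS DP gives dp[5][7] = 2, so this is optimal.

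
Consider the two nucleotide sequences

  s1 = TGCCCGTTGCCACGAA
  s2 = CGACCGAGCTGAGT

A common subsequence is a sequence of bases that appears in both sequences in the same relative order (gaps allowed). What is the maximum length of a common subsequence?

Pick G [2,2], C [3,4], C [4,5], C [5,9], T [8,10], G [9,11], A [12,12], G [14,13]; all 8 bases appear in both, in order. The LCS DP gives dp[16][14] = 8, so this is optimal.

8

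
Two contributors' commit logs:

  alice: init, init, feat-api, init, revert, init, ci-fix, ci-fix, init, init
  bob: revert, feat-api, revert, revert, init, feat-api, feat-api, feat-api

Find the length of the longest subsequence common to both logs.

3

Pick feat-api at alice[3]=bob[2], then revert at alice[5]=bob[4], then init at alice[6]=bob[5]; all 3 commits appear in both, in order. Since dp[10][8] = 3, nothing longer is possible.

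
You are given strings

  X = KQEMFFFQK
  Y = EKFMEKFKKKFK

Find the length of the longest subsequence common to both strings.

5

One common subsequence of length 5: K (X #1, Y #2) → E (X #3, Y #5) → F (X #5, Y #7) → F (X #7, Y #11) → K (X #9, Y #12). Since dp[9][12] = 5, nothing longer is possible.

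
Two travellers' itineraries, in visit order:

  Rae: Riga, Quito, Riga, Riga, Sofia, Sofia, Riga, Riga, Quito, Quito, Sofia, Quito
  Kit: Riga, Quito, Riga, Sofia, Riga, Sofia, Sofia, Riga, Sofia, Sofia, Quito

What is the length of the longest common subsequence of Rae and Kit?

9

Pick Riga at Rae[1]=Kit[1]; then Quito at Rae[2]=Kit[2]; then Riga at Rae[3]=Kit[3]; then Riga at Rae[4]=Kit[5]; then Sofia at Rae[5]=Kit[6]; then Sofia at Rae[6]=Kit[7]; then Riga at Rae[7]=Kit[8]; then Sofia at Rae[11]=Kit[10]; then Quito at Rae[12]=Kit[11]; all 9 stops appear in both, in order. The LCS DP gives dp[12][11] = 9, so this is optimal.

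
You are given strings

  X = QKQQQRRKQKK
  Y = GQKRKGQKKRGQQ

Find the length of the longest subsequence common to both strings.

7

Pick Q (X #1, Y #2), then K (X #2, Y #3), then R (X #7, Y #4), then K (X #8, Y #5), then Q (X #9, Y #7), then K (X #10, Y #8), then K (X #11, Y #9); all 7 characters appear in both, in order. The LCS DP gives dp[11][13] = 7, so this is optimal.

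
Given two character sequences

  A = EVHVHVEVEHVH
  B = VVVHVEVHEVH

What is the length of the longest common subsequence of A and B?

9

Let dp[i][j] be the LCS length of the first i characters of A and the first j characters of B. dp[i][j] = dp[i-1][j-1]+1 when the i-th and j-th characters match, else max(dp[i-1][j], dp[i][j-1]).
    ·  V  V  V  H  V  E  V  H  E  V  H
 ·  0  0  0  0  0  0  0  0  0  0  0  0
 E  0  0  0  0  0  0  1  1  1  1  1  1
 V  0  1  1  1  1  1  1  2  2  2  2  2
 H  0  1  1  1  2  2  2  2  3  3  3  3
 V  0  1  2  2  2  3  3  3  3  3  4  4
 H  0  1  2  2  3  3  3  3  4  4  4  5
 V  0  1  2  3  3  4  4  4  4  4  5  5
 E  0  1  2  3  3  4  5  5  5  5  5  5
 V  0  1  2  3  3  4  5  6  6  6  6  6
 E  0  1  2  3  3  4  5  6  6  7  7  7
 H  0  1  2  3  4  4  5  6  7  7  7  8
 V  0  1  2  3  4  5  5  6  7  7  8  8
 H  0  1  2  3  4  5  5  6  7  7  8  9
dp[12][11] = 9. One LCS (by backtracking along matches): VVHVEVEVH.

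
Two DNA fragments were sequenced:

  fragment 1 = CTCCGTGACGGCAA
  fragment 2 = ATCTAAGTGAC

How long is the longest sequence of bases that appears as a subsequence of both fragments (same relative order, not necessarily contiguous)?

7

One common subsequence of length 7: C at fragment 1[1]=fragment 2[3], then T at fragment 1[2]=fragment 2[4], then G at fragment 1[5]=fragment 2[7], then T at fragment 1[6]=fragment 2[8], then G at fragment 1[7]=fragment 2[9], then A at fragment 1[8]=fragment 2[10], then C at fragment 1[12]=fragment 2[11]. dp[14][11] = 7 confirms this is the maximum.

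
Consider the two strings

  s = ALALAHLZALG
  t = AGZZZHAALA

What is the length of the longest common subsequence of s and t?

Let dp[i][j] be the LCS length of the first i characters of s and the first j characters of t. dp[i][j] = dp[i-1][j-1]+1 when the i-th and j-th characters match, else max(dp[i-1][j], dp[i][j-1]).
    ·  A  G  Z  Z  Z  H  A  A  L  A
 ·  0  0  0  0  0  0  0  0  0  0  0
 A  0  1  1  1  1  1  1  1  1  1  1
 L  0  1  1  1  1  1  1  1  1  2  2
 A  0  1  1  1  1  1  1  2  2  2  3
 L  0  1  1  1  1  1  1  2  2  3  3
 A  0  1  1  1  1  1  1  2  3  3  4
 H  0  1  1  1  1  1  2  2  3  3  4
 L  0  1  1  1  1  1  2  2  3  4  4
 Z  0  1  1  2  2  2  2  2  3  4  4
 A  0  1  1  2  2  2  2  3  3  4  5
 L  0  1  1  2  2  2  2  3  3  4  5
 G  0  1  2  2  2  2  2  3  3  4  5
dp[11][10] = 5. One LCS (by backtracking along matches): AAALA.

5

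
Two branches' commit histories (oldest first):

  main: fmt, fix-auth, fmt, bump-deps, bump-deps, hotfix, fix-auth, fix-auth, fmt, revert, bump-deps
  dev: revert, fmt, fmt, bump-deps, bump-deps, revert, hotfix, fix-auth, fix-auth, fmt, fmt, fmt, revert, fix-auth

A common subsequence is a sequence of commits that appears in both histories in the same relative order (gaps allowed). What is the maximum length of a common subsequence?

9

Taking fmt [1,2]; then fmt [3,3]; then bump-deps [4,4]; then bump-deps [5,5]; then hotfix [6,7]; then fix-auth [7,8]; then fix-auth [8,9]; then fmt [9,12]; then revert [10,13] gives a common subsequence of length 9, and the DP table's final entry dp[11][14] is also 9, so no common subsequence is longer.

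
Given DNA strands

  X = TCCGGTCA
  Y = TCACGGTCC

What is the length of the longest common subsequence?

Let dp[i][j] be the LCS length of the first i bases of X and the first j bases of Y. dp[i][j] = dp[i-1][j-1]+1 when the i-th and j-th bases match, else max(dp[i-1][j], dp[i][j-1]).
    ·  T  C  A  C  G  G  T  C  C
 ·  0  0  0  0  0  0  0  0  0  0
 T  0  1  1  1  1  1  1  1  1  1
 C  0  1  2  2  2  2  2  2  2  2
 C  0  1  2  2  3  3  3  3  3  3
 G  0  1  2  2  3  4  4  4  4  4
 G  0  1  2  2  3  4  5  5  5  5
 T  0  1  2  2  3  4  5  6  6  6
 C  0  1  2  2  3  4  5  6  7  7
 A  0  1  2  3  3  4  5  6  7  7
dp[8][9] = 7. One LCS (by backtracking along matches): TCCGGTC.

7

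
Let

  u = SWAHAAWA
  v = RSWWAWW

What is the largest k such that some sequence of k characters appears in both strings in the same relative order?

4

Let dp[i][j] be the LCS length of the first i characters of u and the first j characters of v. dp[i][j] = dp[i-1][j-1]+1 when the i-th and j-th characters match, else max(dp[i-1][j], dp[i][j-1]).
    ·  R  S  W  W  A  W  W
 ·  0  0  0  0  0  0  0  0
 S  0  0  1  1  1  1  1  1
 W  0  0  1  2  2  2  2  2
 A  0  0  1  2  2  3  3  3
 H  0  0  1  2  2  3  3  3
 A  0  0  1  2  2  3  3  3
 A  0  0  1  2  2  3  3  3
 W  0  0  1  2  3  3  4  4
 A  0  0  1  2  3  4  4  4
dp[8][7] = 4. One LCS (by backtracking along matches): SWAW.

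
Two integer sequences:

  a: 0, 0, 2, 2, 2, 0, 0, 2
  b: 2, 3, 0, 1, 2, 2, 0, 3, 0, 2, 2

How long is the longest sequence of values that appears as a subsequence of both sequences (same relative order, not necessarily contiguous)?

Pick 0 (a #1, b #3), then 2 (a #4, b #5), then 2 (a #5, b #6), then 0 (a #6, b #7), then 0 (a #7, b #9), then 2 (a #8, b #11); all 6 values appear in both, in order. The LCS DP gives dp[8][11] = 6, so this is optimal.

6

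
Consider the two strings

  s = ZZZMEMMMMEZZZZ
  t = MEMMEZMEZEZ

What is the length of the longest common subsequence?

Match M [4,1], then E [5,2], then M [6,3], then M [7,4], then M [9,7], then E [10,8], then Z [11,9], then Z [14,11] — 8 characters in the same relative order in both. Since dp[14][11] = 8, nothing longer is possible.

8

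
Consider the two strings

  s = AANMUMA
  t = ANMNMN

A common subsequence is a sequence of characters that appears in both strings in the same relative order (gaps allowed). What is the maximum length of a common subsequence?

Taking A [2,1], N [3,2], M [4,3], M [6,5] gives a common subsequence of length 4. The LCS DP gives dp[7][6] = 4, so this is optimal.

4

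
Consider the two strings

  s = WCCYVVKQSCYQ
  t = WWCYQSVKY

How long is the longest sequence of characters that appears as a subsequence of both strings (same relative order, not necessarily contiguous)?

6

Match W at s[1]=t[2], C at s[3]=t[3], Y at s[4]=t[4], V at s[6]=t[7], K at s[7]=t[8], Y at s[11]=t[9] — 6 characters in the same relative order in both. Since dp[12][9] = 6, nothing longer is possible.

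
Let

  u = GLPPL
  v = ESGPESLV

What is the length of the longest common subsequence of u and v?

One common subsequence of length 3: G (u #1, v #3), P (u #3, v #4), L (u #5, v #7), and the DP table's final entry dp[5][8] is also 3, so no common subsequence is longer.

3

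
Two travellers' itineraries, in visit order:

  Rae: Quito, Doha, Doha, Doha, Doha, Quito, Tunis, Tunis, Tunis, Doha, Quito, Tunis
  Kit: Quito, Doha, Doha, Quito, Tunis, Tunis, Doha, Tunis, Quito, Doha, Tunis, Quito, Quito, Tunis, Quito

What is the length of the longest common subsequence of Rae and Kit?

Pick Quito (Rae #1, Kit #1), Doha (Rae #4, Kit #2), Doha (Rae #5, Kit #3), Quito (Rae #6, Kit #4), Tunis (Rae #7, Kit #5), Tunis (Rae #8, Kit #6), Tunis (Rae #9, Kit #8), Doha (Rae #10, Kit #10), Quito (Rae #11, Kit #13), Tunis (Rae #12, Kit #14); all 10 stops appear in both, in order. Since dp[12][15] = 10, nothing longer is possible.

10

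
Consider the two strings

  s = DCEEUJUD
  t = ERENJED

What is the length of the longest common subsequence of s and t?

4

Let dp[i][j] be the LCS length of the first i characters of s and the first j characters of t. dp[i][j] = dp[i-1][j-1]+1 when the i-th and j-th characters match, else max(dp[i-1][j], dp[i][j-1]).
    ·  E  R  E  N  J  E  D
 ·  0  0  0  0  0  0  0  0
 D  0  0  0  0  0  0  0  1
 C  0  0  0  0  0  0  0  1
 E  0  1  1  1  1  1  1  1
 E  0  1  1  2  2  2  2  2
 U  0  1  1  2  2  2  2  2
 J  0  1  1  2  2  3  3  3
 U  0  1  1  2  2  3  3  3
 D  0  1  1  2  2  3  3  4
dp[8][7] = 4. One LCS (by backtracking along matches): EEJD.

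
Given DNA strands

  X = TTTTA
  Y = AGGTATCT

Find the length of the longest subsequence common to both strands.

3

Let dp[i][j] be the LCS length of the first i bases of X and the first j bases of Y. dp[i][j] = dp[i-1][j-1]+1 when the i-th and j-th bases match, else max(dp[i-1][j], dp[i][j-1]).
    ·  A  G  G  T  A  T  C  T
 ·  0  0  0  0  0  0  0  0  0
 T  0  0  0  0  1  1  1  1  1
 T  0  0  0  0  1  1  2  2  2
 T  0  0  0  0  1  1  2  2  3
 T  0  0  0  0  1  1  2  2  3
 A  0  1  1  1  1  2  2  2  3
dp[5][8] = 3. One LCS (by backtracking along matches): TTT.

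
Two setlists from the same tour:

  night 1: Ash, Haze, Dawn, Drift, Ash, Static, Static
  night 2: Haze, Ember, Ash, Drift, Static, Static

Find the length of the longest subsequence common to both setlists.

4

Taking Ash [1,3], Drift [4,4], Static [6,5], Static [7,6] gives a common subsequence of length 4. dp[7][6] = 4 confirms this is the maximum.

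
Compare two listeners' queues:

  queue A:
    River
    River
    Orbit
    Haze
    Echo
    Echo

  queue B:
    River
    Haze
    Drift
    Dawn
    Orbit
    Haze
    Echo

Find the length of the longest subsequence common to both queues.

Match River (queue A #1, queue B #1), then Orbit (queue A #3, queue B #5), then Haze (queue A #4, queue B #6), then Echo (queue A #6, queue B #7) — 4 songs in the same relative order in both. The LCS DP gives dp[6][7] = 4, so this is optimal.

4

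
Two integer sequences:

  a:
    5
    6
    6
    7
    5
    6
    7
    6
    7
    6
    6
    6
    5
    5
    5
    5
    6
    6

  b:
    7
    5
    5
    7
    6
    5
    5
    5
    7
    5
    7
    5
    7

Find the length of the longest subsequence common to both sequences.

8

Taking 5 [1,2]; then 5 [5,3]; then 7 [7,4]; then 6 [8,5]; then 5 [13,7]; then 5 [14,8]; then 5 [15,10]; then 5 [16,12] gives a common subsequence of length 8. Since dp[18][13] = 8, nothing longer is possible.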